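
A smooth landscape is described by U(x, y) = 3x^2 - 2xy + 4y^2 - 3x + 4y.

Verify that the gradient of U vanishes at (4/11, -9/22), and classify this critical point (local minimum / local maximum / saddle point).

∇U = (6x - 2y - 3, -2x + 8y + 4); substituting (4/11, -9/22) gives ∇U = (0, 0), so (4/11, -9/22) is indeed a critical point.
The Hessian of U is constant: H = [[6, -2], [-2, 8]].
det(H) = 6·8 − (-2)² = 44.
det(H) > 0 and tr(H) = 14 > 0, so H is positive definite and the point is a local minimum.

local minimum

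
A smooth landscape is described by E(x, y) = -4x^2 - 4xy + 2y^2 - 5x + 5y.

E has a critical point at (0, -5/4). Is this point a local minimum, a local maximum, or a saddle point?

The Hessian of E is constant: H = [[-8, -4], [-4, 4]].
det(H) = (-8)·4 − (-4)² = -48.
Since det(H) < 0, H is indefinite and the critical point is a saddle point.

saddle point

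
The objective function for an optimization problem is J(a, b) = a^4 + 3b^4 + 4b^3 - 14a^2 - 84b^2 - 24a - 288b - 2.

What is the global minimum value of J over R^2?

J(a,b) separates as P(a) + Q(b) − 2, so its minimum is min P + min Q − 2.
P'(a) = 4(a - 3)(a + 1)(a + 2) vanishes at a ∈ {-2, -1, 3}; Q'(b) = 12(b - 4)(b + 2)(b + 3) vanishes at b ∈ {-3, -2, 4}.
Local minima of P (where P''>0): P(-2)=8, P(3)=-117. Local minima of Q: Q(-3)=243, Q(4)=-1472.
So the global minimum of J is P(3) + Q(4) − 2 = -117 − 1472 − 2 = -1591, attained at (3, 4).

-1591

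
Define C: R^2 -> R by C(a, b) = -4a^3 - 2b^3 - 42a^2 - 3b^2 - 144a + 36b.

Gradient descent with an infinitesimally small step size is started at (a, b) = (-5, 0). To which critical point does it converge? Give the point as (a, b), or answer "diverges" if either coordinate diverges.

(-4, -3)

C is separable, so gradient descent decouples: a follows -∂C/∂a, b follows -∂C/∂b.
∂C/∂a = -12(a + 3)(a + 4); at a=-5 this is -24, so a increases.
∂C/∂b = -6(b - 2)(b + 3); at b=0 this is 36, so b decreases.
a converges to its nearest critical value -4 (a local min of the a-part); b converges to -3. The iterate converges to (-4, -3).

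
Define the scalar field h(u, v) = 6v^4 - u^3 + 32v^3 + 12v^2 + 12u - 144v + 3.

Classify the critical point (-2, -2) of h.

saddle point

The mixed partial ∂²h/∂u∂v is 0, so the Hessian at any point is diag(h_uu, h_vv) = diag(-6u, 24(3v^2 + 8v + 1)).
At (-2, -2): H = diag(12, -72).
The eigenvalues have opposite signs, so H is indefinite: a saddle point.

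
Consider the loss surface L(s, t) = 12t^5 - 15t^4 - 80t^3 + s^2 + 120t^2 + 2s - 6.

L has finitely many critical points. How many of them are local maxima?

L separates as a function of s plus a function of t, so ∇L=0 decouples.
∂L/∂s = 2(s + 1) = 0 at s ∈ {-1}; ∂L/∂t = 60t(t - 2)(t - 1)(t + 2) = 0 at t ∈ {-2, 0, 1, 2}.
The Hessian is diagonal: diag(L_ss, L_tt). Second derivatives: L_ss(-1)=2; L_tt(-2)=-1440, L_tt(0)=240, L_tt(1)=-180, L_tt(2)=480.
Local maxima occur where both diagonal entries negative: none. Count: 0.

0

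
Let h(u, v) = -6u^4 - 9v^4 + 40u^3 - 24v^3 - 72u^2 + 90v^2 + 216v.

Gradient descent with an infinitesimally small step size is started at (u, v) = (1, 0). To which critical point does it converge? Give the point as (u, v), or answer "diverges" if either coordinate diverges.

h is separable, so gradient descent decouples: u follows -∂h/∂u, v follows -∂h/∂v.
∂h/∂u = -24u(u - 3)(u - 2); at u=1 this is -48, so u increases.
∂h/∂v = -36(v - 2)(v + 1)(v + 3); at v=0 this is 216, so v decreases.
u converges to its nearest critical value 2 (a local min of the u-part); v converges to -1. The iterate converges to (2, -1).

(2, -1)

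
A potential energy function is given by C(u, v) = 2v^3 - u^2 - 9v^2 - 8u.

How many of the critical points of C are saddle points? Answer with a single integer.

1

C separates as a function of u plus a function of v, so ∇C=0 decouples.
∂C/∂u = -2(u + 4) = 0 at u ∈ {-4}; ∂C/∂v = 6v(v - 3) = 0 at v ∈ {0, 3}.
The Hessian is diagonal: diag(C_uu, C_vv). Second derivatives: C_uu(-4)=-2; C_vv(0)=-18, C_vv(3)=18.
Saddle points occur where the two diagonal entries have opposite signs: (-4, 3). Count: 1.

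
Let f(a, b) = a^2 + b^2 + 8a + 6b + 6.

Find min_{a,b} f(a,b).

-19

f(a,b) separates as P(a) + Q(b) + 6, so its minimum is min P + min Q + 6.
P'(a) = 2a + 8 vanishes at a ∈ {-4}; Q'(b) = 2b + 6 vanishes at b ∈ {-3}.
Local minima of P (where P''>0): P(-4)=-16. Local minima of Q: Q(-3)=-9.
So the global minimum of f is P(-4) + Q(-3) + 6 = -16 − 9 + 6 = -19, attained at (-4, -3).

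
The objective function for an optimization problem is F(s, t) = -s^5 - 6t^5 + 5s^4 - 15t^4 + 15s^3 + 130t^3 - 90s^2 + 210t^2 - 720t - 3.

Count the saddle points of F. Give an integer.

F separates as a function of s plus a function of t, so ∇F=0 decouples.
∂F/∂s = -5s(s - 4)(s - 3)(s + 3) = 0 at s ∈ {-3, 0, 3, 4}; ∂F/∂t = -30(t - 3)(t - 1)(t + 2)(t + 4) = 0 at t ∈ {-4, -2, 1, 3}.
The Hessian is diagonal: diag(F_ss, F_tt). Second derivatives: F_ss(-3)=630, F_ss(0)=-180, F_ss(3)=90, F_ss(4)=-140; F_tt(-4)=2100, F_tt(-2)=-900, F_tt(1)=900, F_tt(3)=-2100.
Saddle points occur where the two diagonal entries have opposite signs: (-3, -2), (-3, 3), (0, -4), (0, 1), (3, -2), (3, 3), (4, -4), (4, 1). Count: 8.

8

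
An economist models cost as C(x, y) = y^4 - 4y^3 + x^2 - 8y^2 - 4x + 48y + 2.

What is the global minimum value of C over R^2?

-82

C(x,y) separates as P(x) + Q(y) + 2, so its minimum is min P + min Q + 2.
P'(x) = 2x - 4 vanishes at x ∈ {2}; Q'(y) = 4(y - 3)(y - 2)(y + 2) vanishes at y ∈ {-2, 2, 3}.
Local minima of P (where P''>0): P(2)=-4. Local minima of Q: Q(-2)=-80, Q(3)=45.
So the global minimum of C is P(2) + Q(-2) + 2 = -4 − 80 + 2 = -82, attained at (2, -2).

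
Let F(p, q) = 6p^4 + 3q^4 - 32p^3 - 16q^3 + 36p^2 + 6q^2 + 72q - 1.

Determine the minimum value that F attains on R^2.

-102

F(p,q) separates as A(p) + B(q) − 1, so its minimum is min A + min B − 1.
A'(p) = 24p(p - 3)(p - 1) vanishes at p ∈ {0, 1, 3}; B'(q) = 12(q - 3)(q - 2)(q + 1) vanishes at q ∈ {-1, 2, 3}.
Local minima of A (where A''>0): A(0)=0, A(3)=-54. Local minima of B: B(-1)=-47, B(3)=81.
So the global minimum of F is A(3) + B(-1) − 1 = -54 − 47 − 1 = -102, attained at (3, -1).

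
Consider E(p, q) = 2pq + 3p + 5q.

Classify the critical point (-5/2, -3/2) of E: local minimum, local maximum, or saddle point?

The Hessian of E is constant: H = [[0, 2], [2, 0]].
det(H) = 0·0 − 2² = -4.
Since det(H) < 0, H is indefinite and the critical point is a saddle point.

saddle point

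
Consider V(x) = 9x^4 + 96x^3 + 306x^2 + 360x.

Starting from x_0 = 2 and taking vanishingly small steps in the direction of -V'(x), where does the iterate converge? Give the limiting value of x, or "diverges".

-1

V'(x) = 36(x + 1)(x + 2)(x + 5), so V'(2) = 3024.
Gradient descent moves in the -V' direction, i.e. x is decreasing.
The nearest critical point in that direction is x = -1, where V'' = 144 > 0 (a local minimum). The iterate converges there.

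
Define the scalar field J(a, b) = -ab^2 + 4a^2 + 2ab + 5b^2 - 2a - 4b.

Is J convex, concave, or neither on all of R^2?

The term -ab^2 is cubic, so the Hessian is not constant.
∂²J/∂b² = -2a + 10, which takes both signs as a varies (negative for sufficiently large a). A diagonal entry of the Hessian changing sign means the Hessian is neither positive- nor negative-semidefinite on all of R^2.

neither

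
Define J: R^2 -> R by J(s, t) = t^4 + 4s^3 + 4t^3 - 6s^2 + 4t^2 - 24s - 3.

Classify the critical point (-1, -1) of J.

The mixed partial ∂²J/∂s∂t is 0, so the Hessian at any point is diag(J_ss, J_tt) = diag(12(2s - 1), 4(3t^2 + 6t + 2)).
At (-1, -1): H = diag(-36, -4).
Both eigenvalues are negative, so H is negative definite: a local maximum.

local maximum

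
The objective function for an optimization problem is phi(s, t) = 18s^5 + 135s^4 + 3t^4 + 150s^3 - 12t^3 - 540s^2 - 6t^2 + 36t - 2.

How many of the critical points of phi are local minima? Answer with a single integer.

4

phi separates as a function of s plus a function of t, so ∇phi=0 decouples.
∂phi/∂s = 90s(s - 1)(s + 3)(s + 4) = 0 at s ∈ {-4, -3, 0, 1}; ∂phi/∂t = 12(t - 3)(t - 1)(t + 1) = 0 at t ∈ {-1, 1, 3}.
The Hessian is diagonal: diag(phi_ss, phi_tt). Second derivatives: phi_ss(-4)=-1800, phi_ss(-3)=1080, phi_ss(0)=-1080, phi_ss(1)=1800; phi_tt(-1)=96, phi_tt(1)=-48, phi_tt(3)=96.
Local minima occur where both diagonal entries positive: (-3, -1), (-3, 3), (1, -1), (1, 3). Count: 4.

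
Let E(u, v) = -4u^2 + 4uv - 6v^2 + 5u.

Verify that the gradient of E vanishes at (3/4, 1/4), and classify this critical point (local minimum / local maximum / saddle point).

∇E = (-8u + 4v + 5, 4u - 12v); substituting (3/4, 1/4) gives ∇E = (0, 0), so (3/4, 1/4) is indeed a critical point.
The Hessian of E is constant: H = [[-8, 4], [4, -12]].
det(H) = (-8)·(-12) − 4² = 80.
det(H) > 0 and tr(H) = -20 < 0, so H is negative definite and the point is a local maximum.

local maximum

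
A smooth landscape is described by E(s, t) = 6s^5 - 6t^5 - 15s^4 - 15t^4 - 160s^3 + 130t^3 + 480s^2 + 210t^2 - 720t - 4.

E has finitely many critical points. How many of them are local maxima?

E separates as a function of s plus a function of t, so ∇E=0 decouples.
∂E/∂s = 30s(s - 4)(s - 2)(s + 4) = 0 at s ∈ {-4, 0, 2, 4}; ∂E/∂t = -30(t - 3)(t - 1)(t + 2)(t + 4) = 0 at t ∈ {-4, -2, 1, 3}.
The Hessian is diagonal: diag(E_ss, E_tt). Second derivatives: E_ss(-4)=-5760, E_ss(0)=960, E_ss(2)=-720, E_ss(4)=1920; E_tt(-4)=2100, E_tt(-2)=-900, E_tt(1)=900, E_tt(3)=-2100.
Local maxima occur where both diagonal entries negative: (-4, -2), (-4, 3), (2, -2), (2, 3). Count: 4.

4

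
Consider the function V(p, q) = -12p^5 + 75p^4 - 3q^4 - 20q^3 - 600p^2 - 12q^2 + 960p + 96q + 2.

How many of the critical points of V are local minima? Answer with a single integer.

2

V separates as a function of p plus a function of q, so ∇V=0 decouples.
∂V/∂p = -60(p - 4)(p - 2)(p - 1)(p + 2) = 0 at p ∈ {-2, 1, 2, 4}; ∂V/∂q = -12(q - 1)(q + 2)(q + 4) = 0 at q ∈ {-4, -2, 1}.
The Hessian is diagonal: diag(V_pp, V_qq). Second derivatives: V_pp(-2)=4320, V_pp(1)=-540, V_pp(2)=480, V_pp(4)=-2160; V_qq(-4)=-120, V_qq(-2)=72, V_qq(1)=-180.
Local minima occur where both diagonal entries positive: (-2, -2), (2, -2). Count: 2.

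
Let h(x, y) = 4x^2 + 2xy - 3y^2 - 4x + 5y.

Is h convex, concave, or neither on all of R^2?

neither

h is quadratic, so its Hessian is the constant matrix H = [[8, 2], [2, -6]].
det(H) = -52, tr(H) = 2.
det(H) < 0, so H is indefinite: neither convex nor concave.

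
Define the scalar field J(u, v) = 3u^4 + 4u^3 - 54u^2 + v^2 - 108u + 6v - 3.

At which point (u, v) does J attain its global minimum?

(3, -3)

J(u,v) separates as P(u) + Q(v) − 3, so its minimum is min P + min Q − 3.
P'(u) = 12(u - 3)(u + 1)(u + 3) vanishes at u ∈ {-3, -1, 3}; Q'(v) = 2v + 6 vanishes at v ∈ {-3}.
Local minima of P (where P''>0): P(-3)=-27, P(3)=-459. Local minima of Q: Q(-3)=-9.
So the global minimum of J is P(3) + Q(-3) − 3 = -459 − 9 − 3 = -471, attained at (3, -3).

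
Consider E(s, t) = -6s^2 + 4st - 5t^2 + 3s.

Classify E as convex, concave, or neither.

concave

E is quadratic, so its Hessian is the constant matrix H = [[-12, 4], [4, -10]].
det(H) = 104, tr(H) = -22.
det(H) > 0 and tr(H) < 0, so H is negative definite everywhere: concave.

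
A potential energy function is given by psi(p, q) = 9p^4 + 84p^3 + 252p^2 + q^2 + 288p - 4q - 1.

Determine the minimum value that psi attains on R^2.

-197

psi(p,q) separates as A(p) + B(q) − 1, so its minimum is min A + min B − 1.
A'(p) = 36(p + 1)(p + 2)(p + 4) vanishes at p ∈ {-4, -2, -1}; B'(q) = 2q - 4 vanishes at q ∈ {2}.
Local minima of A (where A''>0): A(-4)=-192, A(-1)=-111. Local minima of B: B(2)=-4.
So the global minimum of psi is A(-4) + B(2) − 1 = -192 − 4 − 1 = -197, attained at (-4, 2).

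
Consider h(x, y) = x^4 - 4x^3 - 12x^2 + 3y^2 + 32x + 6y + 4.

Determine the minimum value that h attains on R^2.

-63

h(x,y) separates as P(x) + Q(y) + 4, so its minimum is min P + min Q + 4.
P'(x) = 4(x - 4)(x - 1)(x + 2) vanishes at x ∈ {-2, 1, 4}; Q'(y) = 6y + 6 vanishes at y ∈ {-1}.
Local minima of P (where P''>0): P(-2)=-64, P(4)=-64. Local minima of Q: Q(-1)=-3.
So the global minimum of h is P(-2) + Q(-1) + 4 = -64 − 3 + 4 = -63, attained at (-2, -1).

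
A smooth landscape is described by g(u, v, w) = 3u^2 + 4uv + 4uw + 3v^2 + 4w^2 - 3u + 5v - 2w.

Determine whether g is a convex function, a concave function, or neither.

g is quadratic, so its Hessian is the constant matrix H = [[6, 4, 4], [4, 6, 0], [4, 0, 8]].
Leading principal minors: 6, 20, 64.
All positive ⇒ H ≻ 0 ⇒ convex.

convex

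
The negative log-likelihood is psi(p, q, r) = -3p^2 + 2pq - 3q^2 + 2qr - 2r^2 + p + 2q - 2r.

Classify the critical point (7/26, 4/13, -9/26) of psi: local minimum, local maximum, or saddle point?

The Hessian is constant: H = [[-6, 2, 0], [2, -6, 2], [0, 2, -4]].
Leading principal minors: Δ₁ = -6, Δ₂ = 32, Δ₃ = -104.
The minors alternate sign starting negative (−, +, −), so H is negative definite: a local maximum.

local maximum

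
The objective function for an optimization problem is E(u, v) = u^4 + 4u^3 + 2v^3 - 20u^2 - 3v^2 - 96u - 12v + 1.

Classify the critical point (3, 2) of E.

local minimum

The mixed partial ∂²E/∂u∂v is 0, so the Hessian at any point is diag(E_uu, E_vv) = diag(4(3u^2 + 6u - 10), 6(2v - 1)).
At (3, 2): H = diag(140, 18).
Both eigenvalues are positive, so H is positive definite: a local minimum.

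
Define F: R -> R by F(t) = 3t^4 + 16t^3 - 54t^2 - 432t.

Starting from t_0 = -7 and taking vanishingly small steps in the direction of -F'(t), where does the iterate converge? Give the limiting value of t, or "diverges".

-4

F'(t) = 12(t - 3)(t + 3)(t + 4), so F'(-7) = -1440.
Gradient descent moves in the -F' direction, i.e. t is increasing.
The nearest critical point in that direction is t = -4, where F'' = 84 > 0 (a local minimum). The iterate converges there.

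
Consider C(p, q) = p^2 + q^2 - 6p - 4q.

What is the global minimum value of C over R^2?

C(p,q) separates as A(p) + B(q), so its minimum is min A + min B.
A'(p) = 2p - 6 vanishes at p ∈ {3}; B'(q) = 2q - 4 vanishes at q ∈ {2}.
Local minima of A (where A''>0): A(3)=-9. Local minima of B: B(2)=-4.
So the global minimum of C is A(3) + B(2) = -9 − 4 = -13, attained at (3, 2).

-13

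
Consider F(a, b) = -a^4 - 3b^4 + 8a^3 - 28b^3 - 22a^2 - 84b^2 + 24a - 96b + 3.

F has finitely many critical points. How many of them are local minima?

F separates as a function of a plus a function of b, so ∇F=0 decouples.
∂F/∂a = -4(a - 3)(a - 2)(a - 1) = 0 at a ∈ {1, 2, 3}; ∂F/∂b = -12(b + 1)(b + 2)(b + 4) = 0 at b ∈ {-4, -2, -1}.
The Hessian is diagonal: diag(F_aa, F_bb). Second derivatives: F_aa(1)=-8, F_aa(2)=4, F_aa(3)=-8; F_bb(-4)=-72, F_bb(-2)=24, F_bb(-1)=-36.
Local minima occur where both diagonal entries positive: (2, -2). Count: 1.

1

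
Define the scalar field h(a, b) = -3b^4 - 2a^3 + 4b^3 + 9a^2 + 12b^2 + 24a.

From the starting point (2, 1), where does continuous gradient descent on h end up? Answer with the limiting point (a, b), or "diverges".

(-1, 0)

h is separable, so gradient descent decouples: a follows -∂h/∂a, b follows -∂h/∂b.
∂h/∂a = -6(a - 4)(a + 1); at a=2 this is 36, so a decreases.
∂h/∂b = -12b(b - 2)(b + 1); at b=1 this is 24, so b decreases.
a converges to its nearest critical value -1 (a local min of the a-part); b converges to 0. The iterate converges to (-1, 0).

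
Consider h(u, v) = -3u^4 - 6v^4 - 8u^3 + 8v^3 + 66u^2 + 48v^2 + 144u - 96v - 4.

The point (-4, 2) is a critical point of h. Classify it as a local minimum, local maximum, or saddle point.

The mixed partial ∂²h/∂u∂v is 0, so the Hessian at any point is diag(h_uu, h_vv) = diag(12(-3u^2 - 4u + 11), 24(-3v^2 + 2v + 4)).
At (-4, 2): H = diag(-252, -96).
Both eigenvalues are negative, so H is negative definite: a local maximum.

local maximum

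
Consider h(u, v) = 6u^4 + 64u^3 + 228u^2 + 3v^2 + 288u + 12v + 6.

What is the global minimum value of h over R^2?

h(u,v) separates as P(u) + Q(v) + 6, so its minimum is min P + min Q + 6.
P'(u) = 24(u + 1)(u + 3)(u + 4) vanishes at u ∈ {-4, -3, -1}; Q'(v) = 6v + 12 vanishes at v ∈ {-2}.
Local minima of P (where P''>0): P(-4)=-64, P(-1)=-118. Local minima of Q: Q(-2)=-12.
So the global minimum of h is P(-1) + Q(-2) + 6 = -118 − 12 + 6 = -124, attained at (-1, -2).

-124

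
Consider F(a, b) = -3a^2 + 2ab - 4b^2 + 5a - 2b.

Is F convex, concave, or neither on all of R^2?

F is quadratic, so its Hessian is the constant matrix H = [[-6, 2], [2, -8]].
det(H) = 44, tr(H) = -14.
det(H) > 0 and tr(H) < 0, so H is negative definite everywhere: concave.

concave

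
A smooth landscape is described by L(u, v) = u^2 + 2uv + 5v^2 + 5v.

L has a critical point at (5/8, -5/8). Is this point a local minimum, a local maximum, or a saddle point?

local minimum

The Hessian of L is constant: H = [[2, 2], [2, 10]].
det(H) = 2·10 − 2² = 16.
det(H) > 0 and tr(H) = 12 > 0, so H is positive definite and the point is a local minimum.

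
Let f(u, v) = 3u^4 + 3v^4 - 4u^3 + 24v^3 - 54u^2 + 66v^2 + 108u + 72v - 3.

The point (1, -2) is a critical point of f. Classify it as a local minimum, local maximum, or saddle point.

The mixed partial ∂²f/∂u∂v is 0, so the Hessian at any point is diag(f_uu, f_vv) = diag(12(3u^2 - 2u - 9), 12(3v^2 + 12v + 11)).
At (1, -2): H = diag(-96, -12).
Both eigenvalues are negative, so H is negative definite: a local maximum.

local maximum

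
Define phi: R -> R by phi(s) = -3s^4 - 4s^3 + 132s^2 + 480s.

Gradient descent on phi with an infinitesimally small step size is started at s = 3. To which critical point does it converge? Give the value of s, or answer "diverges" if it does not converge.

-2

phi'(s) = -12(s - 5)(s + 2)(s + 4), so phi'(3) = 840.
Gradient descent moves in the -phi' direction, i.e. s is decreasing.
The nearest critical point in that direction is s = -2, where phi'' = 168 > 0 (a local minimum). The iterate converges there.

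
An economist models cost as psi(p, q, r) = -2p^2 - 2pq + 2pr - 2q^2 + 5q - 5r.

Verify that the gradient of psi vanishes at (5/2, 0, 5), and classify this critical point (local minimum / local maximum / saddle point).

∇psi = (-4p - 2q + 2r, -2p - 4q + 5, 2p - 5); substituting (5/2, 0, 5) gives ∇psi = (0, 0, 0), so (5/2, 0, 5) is indeed a critical point.
The Hessian is constant: H = [[-4, -2, 2], [-2, -4, 0], [2, 0, 0]].
Leading principal minors: Δ₁ = -4, Δ₂ = 12, Δ₃ = 16.
The minors fit neither the all-positive nor the alternating-sign pattern, so H is indefinite: a saddle point.

saddle point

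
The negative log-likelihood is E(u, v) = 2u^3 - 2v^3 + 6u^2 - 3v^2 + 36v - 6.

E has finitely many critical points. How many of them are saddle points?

2

E separates as a function of u plus a function of v, so ∇E=0 decouples.
∂E/∂u = 6u(u + 2) = 0 at u ∈ {-2, 0}; ∂E/∂v = -6(v - 2)(v + 3) = 0 at v ∈ {-3, 2}.
The Hessian is diagonal: diag(E_uu, E_vv). Second derivatives: E_uu(-2)=-12, E_uu(0)=12; E_vv(-3)=30, E_vv(2)=-30.
Saddle points occur where the two diagonal entries have opposite signs: (-2, -3), (0, 2). Count: 2.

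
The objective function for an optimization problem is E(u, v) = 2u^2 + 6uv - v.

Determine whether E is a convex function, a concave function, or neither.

E is quadratic, so its Hessian is the constant matrix H = [[4, 6], [6, 0]].
det(H) = -36, tr(H) = 4.
det(H) < 0, so H is indefinite: neither convex nor concave.

neither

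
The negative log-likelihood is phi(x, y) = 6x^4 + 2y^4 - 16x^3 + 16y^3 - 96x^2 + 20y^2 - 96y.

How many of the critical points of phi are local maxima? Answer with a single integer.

1

phi separates as a function of x plus a function of y, so ∇phi=0 decouples.
∂phi/∂x = 24x(x - 4)(x + 2) = 0 at x ∈ {-2, 0, 4}; ∂phi/∂y = 8(y - 1)(y + 3)(y + 4) = 0 at y ∈ {-4, -3, 1}.
The Hessian is diagonal: diag(phi_xx, phi_yy). Second derivatives: phi_xx(-2)=288, phi_xx(0)=-192, phi_xx(4)=576; phi_yy(-4)=40, phi_yy(-3)=-32, phi_yy(1)=160.
Local maxima occur where both diagonal entries negative: (0, -3). Count: 1.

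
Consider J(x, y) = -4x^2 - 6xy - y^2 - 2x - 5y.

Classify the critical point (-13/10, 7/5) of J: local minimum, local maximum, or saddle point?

The Hessian of J is constant: H = [[-8, -6], [-6, -2]].
det(H) = (-8)·(-2) − (-6)² = -20.
Since det(H) < 0, H is indefinite and the critical point is a saddle point.

saddle point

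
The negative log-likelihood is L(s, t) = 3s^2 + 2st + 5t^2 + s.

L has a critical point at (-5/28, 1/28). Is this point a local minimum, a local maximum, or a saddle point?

local minimum

The Hessian of L is constant: H = [[6, 2], [2, 10]].
det(H) = 6·10 − 2² = 56.
det(H) > 0 and tr(H) = 16 > 0, so H is positive definite and the point is a local minimum.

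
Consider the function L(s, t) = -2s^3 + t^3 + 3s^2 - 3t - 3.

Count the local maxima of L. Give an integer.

L separates as a function of s plus a function of t, so ∇L=0 decouples.
∂L/∂s = -6s(s - 1) = 0 at s ∈ {0, 1}; ∂L/∂t = 3(t - 1)(t + 1) = 0 at t ∈ {-1, 1}.
The Hessian is diagonal: diag(L_ss, L_tt). Second derivatives: L_ss(0)=6, L_ss(1)=-6; L_tt(-1)=-6, L_tt(1)=6.
Local maxima occur where both diagonal entries negative: (1, -1). Count: 1.

1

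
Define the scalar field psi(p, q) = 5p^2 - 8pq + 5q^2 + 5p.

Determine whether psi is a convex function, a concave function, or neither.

psi is quadratic, so its Hessian is the constant matrix H = [[10, -8], [-8, 10]].
det(H) = 36, tr(H) = 20.
det(H) > 0 and tr(H) > 0, so H is positive definite everywhere: convex.

convex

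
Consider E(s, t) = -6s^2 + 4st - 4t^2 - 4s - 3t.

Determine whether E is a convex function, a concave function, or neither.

concave

E is quadratic, so its Hessian is the constant matrix H = [[-12, 4], [4, -8]].
det(H) = 80, tr(H) = -20.
det(H) > 0 and tr(H) < 0, so H is negative definite everywhere: concave.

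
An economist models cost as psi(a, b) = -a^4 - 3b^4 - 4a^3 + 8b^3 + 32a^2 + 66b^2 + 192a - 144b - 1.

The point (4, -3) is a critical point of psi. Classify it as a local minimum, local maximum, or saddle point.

local maximum

The mixed partial ∂²psi/∂a∂b is 0, so the Hessian at any point is diag(psi_aa, psi_bb) = diag(4(-3a^2 - 6a + 16), 12(-3b^2 + 4b + 11)).
At (4, -3): H = diag(-224, -336).
Both eigenvalues are negative, so H is negative definite: a local maximum.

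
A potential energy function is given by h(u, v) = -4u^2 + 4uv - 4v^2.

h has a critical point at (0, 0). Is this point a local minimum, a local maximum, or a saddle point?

local maximum

The Hessian of h is constant: H = [[-8, 4], [4, -8]].
det(H) = (-8)·(-8) − 4² = 48.
det(H) > 0 and tr(H) = -16 < 0, so H is negative definite and the point is a local maximum.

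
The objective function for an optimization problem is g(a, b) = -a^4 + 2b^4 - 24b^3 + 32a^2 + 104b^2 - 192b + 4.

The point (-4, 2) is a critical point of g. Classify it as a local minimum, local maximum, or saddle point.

saddle point

The mixed partial ∂²g/∂a∂b is 0, so the Hessian at any point is diag(g_aa, g_bb) = diag(4(-3a^2 + 16), 8(3b^2 - 18b + 26)).
At (-4, 2): H = diag(-128, 16).
The eigenvalues have opposite signs, so H is indefinite: a saddle point.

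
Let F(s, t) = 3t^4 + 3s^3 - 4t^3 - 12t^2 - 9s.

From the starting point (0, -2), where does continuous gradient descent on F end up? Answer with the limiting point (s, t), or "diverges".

F is separable, so gradient descent decouples: s follows -∂F/∂s, t follows -∂F/∂t.
∂F/∂s = 9(s - 1)(s + 1); at s=0 this is -9, so s increases.
∂F/∂t = 12t(t - 2)(t + 1); at t=-2 this is -96, so t increases.
s converges to its nearest critical value 1 (a local min of the s-part); t converges to -1. The iterate converges to (1, -1).

(1, -1)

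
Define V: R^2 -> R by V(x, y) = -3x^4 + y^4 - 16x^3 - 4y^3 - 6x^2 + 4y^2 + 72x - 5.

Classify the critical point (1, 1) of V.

The mixed partial ∂²V/∂x∂y is 0, so the Hessian at any point is diag(V_xx, V_yy) = diag(-12(3x^2 + 8x + 1), 4(3y^2 - 6y + 2)).
At (1, 1): H = diag(-144, -4).
Both eigenvalues are negative, so H is negative definite: a local maximum.

local maximum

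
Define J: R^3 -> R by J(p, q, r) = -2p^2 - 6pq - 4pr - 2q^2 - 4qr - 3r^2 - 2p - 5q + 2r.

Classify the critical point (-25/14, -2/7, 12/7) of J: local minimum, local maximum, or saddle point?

saddle point

The Hessian is constant: H = [[-4, -6, -4], [-6, -4, -4], [-4, -4, -6]].
Leading principal minors: Δ₁ = -4, Δ₂ = -20, Δ₃ = 56.
The minors fit neither the all-positive nor the alternating-sign pattern, so H is indefinite: a saddle point.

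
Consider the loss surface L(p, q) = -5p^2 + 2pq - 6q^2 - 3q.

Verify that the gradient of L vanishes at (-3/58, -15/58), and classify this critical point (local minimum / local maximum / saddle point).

local maximum

∇L = (-10p + 2q, 2p - 12q - 3); substituting (-3/58, -15/58) gives ∇L = (0, 0), so (-3/58, -15/58) is indeed a critical point.
The Hessian of L is constant: H = [[-10, 2], [2, -12]].
det(H) = (-10)·(-12) − 2² = 116.
det(H) > 0 and tr(H) = -22 < 0, so H is negative definite and the point is a local maximum.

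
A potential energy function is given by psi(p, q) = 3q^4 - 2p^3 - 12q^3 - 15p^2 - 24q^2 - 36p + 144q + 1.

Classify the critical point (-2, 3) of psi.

The mixed partial ∂²psi/∂p∂q is 0, so the Hessian at any point is diag(psi_pp, psi_qq) = diag(-6(2p + 5), 12(3q^2 - 6q - 4)).
At (-2, 3): H = diag(-6, 60).
The eigenvalues have opposite signs, so H is indefinite: a saddle point.

saddle point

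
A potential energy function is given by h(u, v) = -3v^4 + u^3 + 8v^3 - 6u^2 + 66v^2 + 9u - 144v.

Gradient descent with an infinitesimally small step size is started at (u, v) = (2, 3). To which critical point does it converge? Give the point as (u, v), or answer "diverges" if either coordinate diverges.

h is separable, so gradient descent decouples: u follows -∂h/∂u, v follows -∂h/∂v.
∂h/∂u = 3(u - 3)(u - 1); at u=2 this is -3, so u increases.
∂h/∂v = -12(v - 4)(v - 1)(v + 3); at v=3 this is 144, so v decreases.
u converges to its nearest critical value 3 (a local min of the u-part); v converges to 1. The iterate converges to (3, 1).

(3, 1)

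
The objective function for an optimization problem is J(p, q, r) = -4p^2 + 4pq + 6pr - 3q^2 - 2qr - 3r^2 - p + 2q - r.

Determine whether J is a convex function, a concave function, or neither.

concave

J is quadratic, so its Hessian is the constant matrix H = [[-8, 4, 6], [4, -6, -2], [6, -2, -6]].
Leading principal minors: -8, 32, -40.
Signs alternate −, +, − ⇒ H ≺ 0 ⇒ concave.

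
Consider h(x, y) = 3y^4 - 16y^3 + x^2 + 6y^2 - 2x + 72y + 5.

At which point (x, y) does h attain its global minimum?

h(x,y) separates as P(x) + Q(y) + 5, so its minimum is min P + min Q + 5.
P'(x) = 2x - 2 vanishes at x ∈ {1}; Q'(y) = 12(y - 3)(y - 2)(y + 1) vanishes at y ∈ {-1, 2, 3}.
Local minima of P (where P''>0): P(1)=-1. Local minima of Q: Q(-1)=-47, Q(3)=81.
So the global minimum of h is P(1) + Q(-1) + 5 = -1 − 47 + 5 = -43, attained at (1, -1).

(1, -1)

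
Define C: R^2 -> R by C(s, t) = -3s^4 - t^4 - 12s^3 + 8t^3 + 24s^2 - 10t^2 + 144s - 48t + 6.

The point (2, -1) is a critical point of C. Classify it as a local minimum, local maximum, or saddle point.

local maximum

The mixed partial ∂²C/∂s∂t is 0, so the Hessian at any point is diag(C_ss, C_tt) = diag(12(-3s^2 - 6s + 4), 4(-3t^2 + 12t - 5)).
At (2, -1): H = diag(-240, -80).
Both eigenvalues are negative, so H is negative definite: a local maximum.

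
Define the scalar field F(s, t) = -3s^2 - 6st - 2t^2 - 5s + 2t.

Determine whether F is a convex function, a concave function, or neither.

F is quadratic, so its Hessian is the constant matrix H = [[-6, -6], [-6, -4]].
det(H) = -12, tr(H) = -10.
det(H) < 0, so H is indefinite: neither convex nor concave.

neither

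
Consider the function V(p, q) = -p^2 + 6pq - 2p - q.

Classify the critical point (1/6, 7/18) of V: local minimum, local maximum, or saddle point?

The Hessian of V is constant: H = [[-2, 6], [6, 0]].
det(H) = (-2)·0 − 6² = -36.
Since det(H) < 0, H is indefinite and the critical point is a saddle point.

saddle point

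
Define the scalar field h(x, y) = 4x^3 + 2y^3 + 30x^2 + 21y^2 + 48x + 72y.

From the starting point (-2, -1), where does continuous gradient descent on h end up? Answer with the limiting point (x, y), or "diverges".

(-1, -3)

h is separable, so gradient descent decouples: x follows -∂h/∂x, y follows -∂h/∂y.
∂h/∂x = 12(x + 1)(x + 4); at x=-2 this is -24, so x increases.
∂h/∂y = 6(y + 3)(y + 4); at y=-1 this is 36, so y decreases.
x converges to its nearest critical value -1 (a local min of the x-part); y converges to -3. The iterate converges to (-1, -3).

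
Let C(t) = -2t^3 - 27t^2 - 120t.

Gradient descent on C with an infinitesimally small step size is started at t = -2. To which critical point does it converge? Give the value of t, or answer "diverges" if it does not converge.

diverges

C'(t) = -6(t + 4)(t + 5), so C'(-2) = -36.
Gradient descent moves in the -C' direction, i.e. t is increasing.
There is no critical point above t=-2, and C' keeps the same sign, so the iterate runs off to +∞.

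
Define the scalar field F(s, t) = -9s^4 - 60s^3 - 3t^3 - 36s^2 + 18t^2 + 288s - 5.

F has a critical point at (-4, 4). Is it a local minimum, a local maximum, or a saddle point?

local maximum

The mixed partial ∂²F/∂s∂t is 0, so the Hessian at any point is diag(F_ss, F_tt) = diag(-36(3s^2 + 10s + 2), 18(-t + 2)).
At (-4, 4): H = diag(-360, -36).
Both eigenvalues are negative, so H is negative definite: a local maximum.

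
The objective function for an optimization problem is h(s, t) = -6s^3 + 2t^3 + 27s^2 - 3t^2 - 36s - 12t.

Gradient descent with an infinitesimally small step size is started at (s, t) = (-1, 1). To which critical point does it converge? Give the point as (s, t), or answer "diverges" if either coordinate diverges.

(1, 2)

h is separable, so gradient descent decouples: s follows -∂h/∂s, t follows -∂h/∂t.
∂h/∂s = -18(s - 2)(s - 1); at s=-1 this is -108, so s increases.
∂h/∂t = 6(t - 2)(t + 1); at t=1 this is -12, so t increases.
s converges to its nearest critical value 1 (a local min of the s-part); t converges to 2. The iterate converges to (1, 2).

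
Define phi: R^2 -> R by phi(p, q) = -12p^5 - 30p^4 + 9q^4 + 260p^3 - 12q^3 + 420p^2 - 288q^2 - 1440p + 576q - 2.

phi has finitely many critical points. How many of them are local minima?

phi separates as a function of p plus a function of q, so ∇phi=0 decouples.
∂phi/∂p = -60(p - 3)(p - 1)(p + 2)(p + 4) = 0 at p ∈ {-4, -2, 1, 3}; ∂phi/∂q = 36(q - 4)(q - 1)(q + 4) = 0 at q ∈ {-4, 1, 4}.
The Hessian is diagonal: diag(phi_pp, phi_qq). Second derivatives: phi_pp(-4)=4200, phi_pp(-2)=-1800, phi_pp(1)=1800, phi_pp(3)=-4200; phi_qq(-4)=1440, phi_qq(1)=-540, phi_qq(4)=864.
Local minima occur where both diagonal entries positive: (-4, -4), (-4, 4), (1, -4), (1, 4). Count: 4.

4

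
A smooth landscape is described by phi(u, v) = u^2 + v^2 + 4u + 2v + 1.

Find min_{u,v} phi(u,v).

-4

phi(u,v) separates as P(u) + Q(v) + 1, so its minimum is min P + min Q + 1.
P'(u) = 2u + 4 vanishes at u ∈ {-2}; Q'(v) = 2v + 2 vanishes at v ∈ {-1}.
Local minima of P (where P''>0): P(-2)=-4. Local minima of Q: Q(-1)=-1.
So the global minimum of phi is P(-2) + Q(-1) + 1 = -4 − 1 + 1 = -4, attained at (-2, -1).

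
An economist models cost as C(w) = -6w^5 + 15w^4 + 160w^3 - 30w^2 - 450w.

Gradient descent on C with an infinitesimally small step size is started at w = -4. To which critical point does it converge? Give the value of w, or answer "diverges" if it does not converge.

-3

C'(w) = -30(w - 5)(w - 1)(w + 1)(w + 3), so C'(-4) = -4050.
Gradient descent moves in the -C' direction, i.e. w is increasing.
The nearest critical point in that direction is w = -3, where C'' = 1920 > 0 (a local minimum). The iterate converges there.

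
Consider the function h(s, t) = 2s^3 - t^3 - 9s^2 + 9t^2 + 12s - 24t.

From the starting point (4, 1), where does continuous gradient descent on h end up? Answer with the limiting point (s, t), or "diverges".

h is separable, so gradient descent decouples: s follows -∂h/∂s, t follows -∂h/∂t.
∂h/∂s = 6(s - 2)(s - 1); at s=4 this is 36, so s decreases.
∂h/∂t = -3(t - 4)(t - 2); at t=1 this is -9, so t increases.
s converges to its nearest critical value 2 (a local min of the s-part); t converges to 2. The iterate converges to (2, 2).

(2, 2)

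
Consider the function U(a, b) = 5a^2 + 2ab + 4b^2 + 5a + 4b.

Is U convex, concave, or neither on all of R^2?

convex

U is quadratic, so its Hessian is the constant matrix H = [[10, 2], [2, 8]].
det(H) = 76, tr(H) = 18.
det(H) > 0 and tr(H) > 0, so H is positive definite everywhere: convex.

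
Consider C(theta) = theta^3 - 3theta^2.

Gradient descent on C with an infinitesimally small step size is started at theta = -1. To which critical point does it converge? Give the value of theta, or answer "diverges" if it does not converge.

diverges

C'(theta) = 3theta(theta - 2), so C'(-1) = 9.
Gradient descent moves in the -C' direction, i.e. theta is decreasing.
There is no critical point below theta=-1, and C' keeps the same sign, so the iterate runs off to −∞.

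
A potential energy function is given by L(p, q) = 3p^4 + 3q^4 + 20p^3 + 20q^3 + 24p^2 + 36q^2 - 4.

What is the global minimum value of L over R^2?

-132

L(p,q) separates as A(p) + B(q) − 4, so its minimum is min A + min B − 4.
A'(p) = 12p(p + 1)(p + 4) vanishes at p ∈ {-4, -1, 0}; B'(q) = 12q(q + 2)(q + 3) vanishes at q ∈ {-3, -2, 0}.
Local minima of A (where A''>0): A(-4)=-128, A(0)=0. Local minima of B: B(-3)=27, B(0)=0.
So the global minimum of L is A(-4) + B(0) − 4 = -128 + 0 − 4 = -132, attained at (-4, 0).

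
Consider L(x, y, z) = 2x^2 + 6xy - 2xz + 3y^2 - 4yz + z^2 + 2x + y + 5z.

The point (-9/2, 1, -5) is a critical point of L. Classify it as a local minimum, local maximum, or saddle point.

The Hessian is constant: H = [[4, 6, -2], [6, 6, -4], [-2, -4, 2]].
Leading principal minors: Δ₁ = 4, Δ₂ = -12, Δ₃ = -16.
The minors fit neither the all-positive nor the alternating-sign pattern, so H is indefinite: a saddle point.

saddle point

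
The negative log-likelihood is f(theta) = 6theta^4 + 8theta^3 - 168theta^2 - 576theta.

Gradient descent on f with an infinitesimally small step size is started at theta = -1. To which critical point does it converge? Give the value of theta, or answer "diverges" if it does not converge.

4

f'(theta) = 24(theta - 4)(theta + 2)(theta + 3), so f'(-1) = -240.
Gradient descent moves in the -f' direction, i.e. theta is increasing.
The nearest critical point in that direction is theta = 4, where f'' = 1008 > 0 (a local minimum). The iterate converges there.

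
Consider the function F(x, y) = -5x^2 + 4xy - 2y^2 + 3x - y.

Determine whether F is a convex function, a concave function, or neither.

concave

F is quadratic, so its Hessian is the constant matrix H = [[-10, 4], [4, -4]].
det(H) = 24, tr(H) = -14.
det(H) > 0 and tr(H) < 0, so H is negative definite everywhere: concave.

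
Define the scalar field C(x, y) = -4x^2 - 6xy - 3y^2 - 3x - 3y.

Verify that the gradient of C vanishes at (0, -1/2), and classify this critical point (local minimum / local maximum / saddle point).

∇C = (-8x - 6y - 3, -6x - 6y - 3); substituting (0, -1/2) gives ∇C = (0, 0), so (0, -1/2) is indeed a critical point.
The Hessian of C is constant: H = [[-8, -6], [-6, -6]].
det(H) = (-8)·(-6) − (-6)² = 12.
det(H) > 0 and tr(H) = -14 < 0, so H is negative definite and the point is a local maximum.

local maximum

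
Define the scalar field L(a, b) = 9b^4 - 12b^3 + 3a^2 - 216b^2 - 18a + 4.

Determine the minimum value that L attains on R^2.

L(a,b) separates as P(a) + Q(b) + 4, so its minimum is min P + min Q + 4.
P'(a) = 6a - 18 vanishes at a ∈ {3}; Q'(b) = 36b(b - 4)(b + 3) vanishes at b ∈ {-3, 0, 4}.
Local minima of P (where P''>0): P(3)=-27. Local minima of Q: Q(-3)=-891, Q(4)=-1920.
So the global minimum of L is P(3) + Q(4) + 4 = -27 − 1920 + 4 = -1943, attained at (3, 4).

-1943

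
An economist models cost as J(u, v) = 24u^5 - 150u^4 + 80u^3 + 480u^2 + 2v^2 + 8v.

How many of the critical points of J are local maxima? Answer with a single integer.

J separates as a function of u plus a function of v, so ∇J=0 decouples.
∂J/∂u = 120u(u - 4)(u - 2)(u + 1) = 0 at u ∈ {-1, 0, 2, 4}; ∂J/∂v = 4(v + 2) = 0 at v ∈ {-2}.
The Hessian is diagonal: diag(J_uu, J_vv). Second derivatives: J_uu(-1)=-1800, J_uu(0)=960, J_uu(2)=-1440, J_uu(4)=4800; J_vv(-2)=4.
Local maxima occur where both diagonal entries negative: none. Count: 0.

0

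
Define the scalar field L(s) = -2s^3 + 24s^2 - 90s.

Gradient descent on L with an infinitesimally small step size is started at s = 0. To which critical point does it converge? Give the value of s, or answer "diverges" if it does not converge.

L'(s) = -6(s - 5)(s - 3), so L'(0) = -90.
Gradient descent moves in the -L' direction, i.e. s is increasing.
The nearest critical point in that direction is s = 3, where L'' = 12 > 0 (a local minimum). The iterate converges there.

3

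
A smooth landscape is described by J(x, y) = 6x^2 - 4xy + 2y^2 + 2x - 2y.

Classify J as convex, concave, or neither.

J is quadratic, so its Hessian is the constant matrix H = [[12, -4], [-4, 4]].
det(H) = 32, tr(H) = 16.
det(H) > 0 and tr(H) > 0, so H is positive definite everywhere: convex.

convex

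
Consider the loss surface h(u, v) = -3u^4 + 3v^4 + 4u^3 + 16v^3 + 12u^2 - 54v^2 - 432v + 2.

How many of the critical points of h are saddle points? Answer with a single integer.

5

h separates as a function of u plus a function of v, so ∇h=0 decouples.
∂h/∂u = -12u(u - 2)(u + 1) = 0 at u ∈ {-1, 0, 2}; ∂h/∂v = 12(v - 3)(v + 3)(v + 4) = 0 at v ∈ {-4, -3, 3}.
The Hessian is diagonal: diag(h_uu, h_vv). Second derivatives: h_uu(-1)=-36, h_uu(0)=24, h_uu(2)=-72; h_vv(-4)=84, h_vv(-3)=-72, h_vv(3)=504.
Saddle points occur where the two diagonal entries have opposite signs: (-1, -4), (-1, 3), (0, -3), (2, -4), (2, 3). Count: 5.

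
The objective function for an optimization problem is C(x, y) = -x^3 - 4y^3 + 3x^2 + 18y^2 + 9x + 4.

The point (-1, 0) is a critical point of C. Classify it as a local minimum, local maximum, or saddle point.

local minimum

The mixed partial ∂²C/∂x∂y is 0, so the Hessian at any point is diag(C_xx, C_yy) = diag(6(-x + 1), 12(-2y + 3)).
At (-1, 0): H = diag(12, 36).
Both eigenvalues are positive, so H is positive definite: a local minimum.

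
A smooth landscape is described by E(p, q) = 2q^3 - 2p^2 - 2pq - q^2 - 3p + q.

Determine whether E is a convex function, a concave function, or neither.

neither

The term 2q^3 is cubic, so the Hessian is not constant.
∂²E/∂q² = 12q - 2, which takes both signs as q varies (negative for sufficiently negative q). A diagonal entry of the Hessian changing sign means the Hessian is neither positive- nor negative-semidefinite on all of R^2.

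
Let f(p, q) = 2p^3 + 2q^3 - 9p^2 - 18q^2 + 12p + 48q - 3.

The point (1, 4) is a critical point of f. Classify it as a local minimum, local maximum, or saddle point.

The mixed partial ∂²f/∂p∂q is 0, so the Hessian at any point is diag(f_pp, f_qq) = diag(6(2p - 3), 12(q - 3)).
At (1, 4): H = diag(-6, 12).
The eigenvalues have opposite signs, so H is indefinite: a saddle point.

saddle point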